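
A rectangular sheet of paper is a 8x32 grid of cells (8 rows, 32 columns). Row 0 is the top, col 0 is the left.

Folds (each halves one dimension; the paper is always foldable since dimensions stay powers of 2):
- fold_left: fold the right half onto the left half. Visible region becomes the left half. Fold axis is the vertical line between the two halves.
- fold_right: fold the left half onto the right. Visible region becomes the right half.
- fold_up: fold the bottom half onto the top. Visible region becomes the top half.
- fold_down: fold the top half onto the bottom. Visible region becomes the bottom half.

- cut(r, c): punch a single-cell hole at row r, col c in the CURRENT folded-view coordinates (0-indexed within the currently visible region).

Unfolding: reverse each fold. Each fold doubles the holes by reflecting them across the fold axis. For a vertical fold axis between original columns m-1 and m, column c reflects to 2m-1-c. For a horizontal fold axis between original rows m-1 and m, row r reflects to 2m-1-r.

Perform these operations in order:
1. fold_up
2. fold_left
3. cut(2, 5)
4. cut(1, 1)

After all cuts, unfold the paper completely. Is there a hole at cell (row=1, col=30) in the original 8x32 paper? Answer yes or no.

Op 1 fold_up: fold axis h@4; visible region now rows[0,4) x cols[0,32) = 4x32
Op 2 fold_left: fold axis v@16; visible region now rows[0,4) x cols[0,16) = 4x16
Op 3 cut(2, 5): punch at orig (2,5); cuts so far [(2, 5)]; region rows[0,4) x cols[0,16) = 4x16
Op 4 cut(1, 1): punch at orig (1,1); cuts so far [(1, 1), (2, 5)]; region rows[0,4) x cols[0,16) = 4x16
Unfold 1 (reflect across v@16): 4 holes -> [(1, 1), (1, 30), (2, 5), (2, 26)]
Unfold 2 (reflect across h@4): 8 holes -> [(1, 1), (1, 30), (2, 5), (2, 26), (5, 5), (5, 26), (6, 1), (6, 30)]
Holes: [(1, 1), (1, 30), (2, 5), (2, 26), (5, 5), (5, 26), (6, 1), (6, 30)]

Answer: yes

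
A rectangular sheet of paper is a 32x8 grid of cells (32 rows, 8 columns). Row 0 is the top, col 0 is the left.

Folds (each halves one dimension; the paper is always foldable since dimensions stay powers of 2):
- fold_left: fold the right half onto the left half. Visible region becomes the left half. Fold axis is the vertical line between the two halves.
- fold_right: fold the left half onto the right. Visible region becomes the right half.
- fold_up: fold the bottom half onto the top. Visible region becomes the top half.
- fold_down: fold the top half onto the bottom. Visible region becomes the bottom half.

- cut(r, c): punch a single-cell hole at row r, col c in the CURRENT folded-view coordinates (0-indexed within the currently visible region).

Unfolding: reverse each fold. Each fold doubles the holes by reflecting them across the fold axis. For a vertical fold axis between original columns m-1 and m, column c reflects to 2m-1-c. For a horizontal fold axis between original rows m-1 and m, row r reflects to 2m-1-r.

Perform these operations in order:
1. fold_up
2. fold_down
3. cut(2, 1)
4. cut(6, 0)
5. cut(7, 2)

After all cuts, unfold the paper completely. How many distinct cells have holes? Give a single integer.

Op 1 fold_up: fold axis h@16; visible region now rows[0,16) x cols[0,8) = 16x8
Op 2 fold_down: fold axis h@8; visible region now rows[8,16) x cols[0,8) = 8x8
Op 3 cut(2, 1): punch at orig (10,1); cuts so far [(10, 1)]; region rows[8,16) x cols[0,8) = 8x8
Op 4 cut(6, 0): punch at orig (14,0); cuts so far [(10, 1), (14, 0)]; region rows[8,16) x cols[0,8) = 8x8
Op 5 cut(7, 2): punch at orig (15,2); cuts so far [(10, 1), (14, 0), (15, 2)]; region rows[8,16) x cols[0,8) = 8x8
Unfold 1 (reflect across h@8): 6 holes -> [(0, 2), (1, 0), (5, 1), (10, 1), (14, 0), (15, 2)]
Unfold 2 (reflect across h@16): 12 holes -> [(0, 2), (1, 0), (5, 1), (10, 1), (14, 0), (15, 2), (16, 2), (17, 0), (21, 1), (26, 1), (30, 0), (31, 2)]

Answer: 12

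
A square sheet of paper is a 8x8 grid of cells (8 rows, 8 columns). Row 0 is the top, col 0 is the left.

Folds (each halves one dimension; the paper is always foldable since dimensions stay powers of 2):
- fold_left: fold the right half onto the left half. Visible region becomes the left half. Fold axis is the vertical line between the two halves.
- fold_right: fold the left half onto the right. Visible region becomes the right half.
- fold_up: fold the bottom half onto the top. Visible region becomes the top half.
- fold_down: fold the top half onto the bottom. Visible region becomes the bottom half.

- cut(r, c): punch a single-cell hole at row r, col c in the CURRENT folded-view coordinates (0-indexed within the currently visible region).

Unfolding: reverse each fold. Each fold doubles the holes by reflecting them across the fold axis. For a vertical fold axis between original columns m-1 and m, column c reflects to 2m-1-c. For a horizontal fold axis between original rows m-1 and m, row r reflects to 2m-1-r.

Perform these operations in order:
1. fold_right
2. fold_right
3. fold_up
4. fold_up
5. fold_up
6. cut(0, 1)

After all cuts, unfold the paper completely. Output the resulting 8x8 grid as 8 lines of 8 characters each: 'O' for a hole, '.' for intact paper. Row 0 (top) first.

Answer: O..OO..O
O..OO..O
O..OO..O
O..OO..O
O..OO..O
O..OO..O
O..OO..O
O..OO..O

Derivation:
Op 1 fold_right: fold axis v@4; visible region now rows[0,8) x cols[4,8) = 8x4
Op 2 fold_right: fold axis v@6; visible region now rows[0,8) x cols[6,8) = 8x2
Op 3 fold_up: fold axis h@4; visible region now rows[0,4) x cols[6,8) = 4x2
Op 4 fold_up: fold axis h@2; visible region now rows[0,2) x cols[6,8) = 2x2
Op 5 fold_up: fold axis h@1; visible region now rows[0,1) x cols[6,8) = 1x2
Op 6 cut(0, 1): punch at orig (0,7); cuts so far [(0, 7)]; region rows[0,1) x cols[6,8) = 1x2
Unfold 1 (reflect across h@1): 2 holes -> [(0, 7), (1, 7)]
Unfold 2 (reflect across h@2): 4 holes -> [(0, 7), (1, 7), (2, 7), (3, 7)]
Unfold 3 (reflect across h@4): 8 holes -> [(0, 7), (1, 7), (2, 7), (3, 7), (4, 7), (5, 7), (6, 7), (7, 7)]
Unfold 4 (reflect across v@6): 16 holes -> [(0, 4), (0, 7), (1, 4), (1, 7), (2, 4), (2, 7), (3, 4), (3, 7), (4, 4), (4, 7), (5, 4), (5, 7), (6, 4), (6, 7), (7, 4), (7, 7)]
Unfold 5 (reflect across v@4): 32 holes -> [(0, 0), (0, 3), (0, 4), (0, 7), (1, 0), (1, 3), (1, 4), (1, 7), (2, 0), (2, 3), (2, 4), (2, 7), (3, 0), (3, 3), (3, 4), (3, 7), (4, 0), (4, 3), (4, 4), (4, 7), (5, 0), (5, 3), (5, 4), (5, 7), (6, 0), (6, 3), (6, 4), (6, 7), (7, 0), (7, 3), (7, 4), (7, 7)]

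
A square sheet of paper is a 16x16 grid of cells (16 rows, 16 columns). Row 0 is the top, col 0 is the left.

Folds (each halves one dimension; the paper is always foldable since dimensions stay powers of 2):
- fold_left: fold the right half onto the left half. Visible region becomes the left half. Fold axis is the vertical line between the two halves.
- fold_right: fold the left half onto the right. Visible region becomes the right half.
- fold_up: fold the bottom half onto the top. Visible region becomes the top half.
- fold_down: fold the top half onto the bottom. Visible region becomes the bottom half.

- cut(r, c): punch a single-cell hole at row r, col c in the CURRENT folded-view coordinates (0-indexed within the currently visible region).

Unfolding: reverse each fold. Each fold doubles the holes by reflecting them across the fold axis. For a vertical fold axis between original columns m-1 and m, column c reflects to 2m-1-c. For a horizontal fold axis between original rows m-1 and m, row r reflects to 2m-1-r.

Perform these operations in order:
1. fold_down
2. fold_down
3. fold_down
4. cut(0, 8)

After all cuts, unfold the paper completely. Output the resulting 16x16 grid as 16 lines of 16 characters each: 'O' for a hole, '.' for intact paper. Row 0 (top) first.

Answer: ................
........O.......
........O.......
................
................
........O.......
........O.......
................
................
........O.......
........O.......
................
................
........O.......
........O.......
................

Derivation:
Op 1 fold_down: fold axis h@8; visible region now rows[8,16) x cols[0,16) = 8x16
Op 2 fold_down: fold axis h@12; visible region now rows[12,16) x cols[0,16) = 4x16
Op 3 fold_down: fold axis h@14; visible region now rows[14,16) x cols[0,16) = 2x16
Op 4 cut(0, 8): punch at orig (14,8); cuts so far [(14, 8)]; region rows[14,16) x cols[0,16) = 2x16
Unfold 1 (reflect across h@14): 2 holes -> [(13, 8), (14, 8)]
Unfold 2 (reflect across h@12): 4 holes -> [(9, 8), (10, 8), (13, 8), (14, 8)]
Unfold 3 (reflect across h@8): 8 holes -> [(1, 8), (2, 8), (5, 8), (6, 8), (9, 8), (10, 8), (13, 8), (14, 8)]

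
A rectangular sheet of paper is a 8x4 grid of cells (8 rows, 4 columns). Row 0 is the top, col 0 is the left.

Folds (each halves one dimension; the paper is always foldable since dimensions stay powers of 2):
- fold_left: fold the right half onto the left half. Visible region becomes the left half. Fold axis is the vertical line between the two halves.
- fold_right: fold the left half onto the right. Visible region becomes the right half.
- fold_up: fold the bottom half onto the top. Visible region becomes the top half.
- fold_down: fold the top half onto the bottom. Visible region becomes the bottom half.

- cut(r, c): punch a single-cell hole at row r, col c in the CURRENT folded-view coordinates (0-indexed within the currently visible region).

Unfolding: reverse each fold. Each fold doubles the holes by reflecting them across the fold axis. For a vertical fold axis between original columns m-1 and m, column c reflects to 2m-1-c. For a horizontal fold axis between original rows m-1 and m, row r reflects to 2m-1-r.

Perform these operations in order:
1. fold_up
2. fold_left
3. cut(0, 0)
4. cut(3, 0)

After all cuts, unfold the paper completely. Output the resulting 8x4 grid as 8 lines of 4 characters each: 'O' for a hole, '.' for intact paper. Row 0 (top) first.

Answer: O..O
....
....
O..O
O..O
....
....
O..O

Derivation:
Op 1 fold_up: fold axis h@4; visible region now rows[0,4) x cols[0,4) = 4x4
Op 2 fold_left: fold axis v@2; visible region now rows[0,4) x cols[0,2) = 4x2
Op 3 cut(0, 0): punch at orig (0,0); cuts so far [(0, 0)]; region rows[0,4) x cols[0,2) = 4x2
Op 4 cut(3, 0): punch at orig (3,0); cuts so far [(0, 0), (3, 0)]; region rows[0,4) x cols[0,2) = 4x2
Unfold 1 (reflect across v@2): 4 holes -> [(0, 0), (0, 3), (3, 0), (3, 3)]
Unfold 2 (reflect across h@4): 8 holes -> [(0, 0), (0, 3), (3, 0), (3, 3), (4, 0), (4, 3), (7, 0), (7, 3)]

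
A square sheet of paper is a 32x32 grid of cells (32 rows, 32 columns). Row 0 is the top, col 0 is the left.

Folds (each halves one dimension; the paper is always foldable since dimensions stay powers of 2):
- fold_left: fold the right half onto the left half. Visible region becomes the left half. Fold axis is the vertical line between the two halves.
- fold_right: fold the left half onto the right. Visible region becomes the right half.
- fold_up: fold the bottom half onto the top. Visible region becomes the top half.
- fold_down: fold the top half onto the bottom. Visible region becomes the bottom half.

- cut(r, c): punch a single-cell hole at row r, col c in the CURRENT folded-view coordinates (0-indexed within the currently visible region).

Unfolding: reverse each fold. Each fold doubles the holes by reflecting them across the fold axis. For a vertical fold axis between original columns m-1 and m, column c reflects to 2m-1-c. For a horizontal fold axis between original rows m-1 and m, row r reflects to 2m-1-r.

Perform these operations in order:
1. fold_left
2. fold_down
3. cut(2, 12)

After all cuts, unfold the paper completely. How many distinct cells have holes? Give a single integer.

Op 1 fold_left: fold axis v@16; visible region now rows[0,32) x cols[0,16) = 32x16
Op 2 fold_down: fold axis h@16; visible region now rows[16,32) x cols[0,16) = 16x16
Op 3 cut(2, 12): punch at orig (18,12); cuts so far [(18, 12)]; region rows[16,32) x cols[0,16) = 16x16
Unfold 1 (reflect across h@16): 2 holes -> [(13, 12), (18, 12)]
Unfold 2 (reflect across v@16): 4 holes -> [(13, 12), (13, 19), (18, 12), (18, 19)]

Answer: 4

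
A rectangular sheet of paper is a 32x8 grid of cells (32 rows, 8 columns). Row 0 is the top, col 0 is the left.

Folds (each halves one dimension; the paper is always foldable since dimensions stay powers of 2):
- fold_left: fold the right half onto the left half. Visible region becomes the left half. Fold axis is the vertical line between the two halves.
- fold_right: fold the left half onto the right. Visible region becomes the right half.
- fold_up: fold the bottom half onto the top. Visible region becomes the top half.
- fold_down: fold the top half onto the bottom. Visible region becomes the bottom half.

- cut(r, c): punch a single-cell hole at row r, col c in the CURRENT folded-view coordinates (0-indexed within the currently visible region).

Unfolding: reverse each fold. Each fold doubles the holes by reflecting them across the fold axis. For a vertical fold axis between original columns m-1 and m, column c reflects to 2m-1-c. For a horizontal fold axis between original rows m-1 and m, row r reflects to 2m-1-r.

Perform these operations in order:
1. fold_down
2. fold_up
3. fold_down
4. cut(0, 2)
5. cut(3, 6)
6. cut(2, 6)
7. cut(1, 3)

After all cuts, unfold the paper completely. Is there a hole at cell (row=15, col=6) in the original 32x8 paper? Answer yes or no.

Op 1 fold_down: fold axis h@16; visible region now rows[16,32) x cols[0,8) = 16x8
Op 2 fold_up: fold axis h@24; visible region now rows[16,24) x cols[0,8) = 8x8
Op 3 fold_down: fold axis h@20; visible region now rows[20,24) x cols[0,8) = 4x8
Op 4 cut(0, 2): punch at orig (20,2); cuts so far [(20, 2)]; region rows[20,24) x cols[0,8) = 4x8
Op 5 cut(3, 6): punch at orig (23,6); cuts so far [(20, 2), (23, 6)]; region rows[20,24) x cols[0,8) = 4x8
Op 6 cut(2, 6): punch at orig (22,6); cuts so far [(20, 2), (22, 6), (23, 6)]; region rows[20,24) x cols[0,8) = 4x8
Op 7 cut(1, 3): punch at orig (21,3); cuts so far [(20, 2), (21, 3), (22, 6), (23, 6)]; region rows[20,24) x cols[0,8) = 4x8
Unfold 1 (reflect across h@20): 8 holes -> [(16, 6), (17, 6), (18, 3), (19, 2), (20, 2), (21, 3), (22, 6), (23, 6)]
Unfold 2 (reflect across h@24): 16 holes -> [(16, 6), (17, 6), (18, 3), (19, 2), (20, 2), (21, 3), (22, 6), (23, 6), (24, 6), (25, 6), (26, 3), (27, 2), (28, 2), (29, 3), (30, 6), (31, 6)]
Unfold 3 (reflect across h@16): 32 holes -> [(0, 6), (1, 6), (2, 3), (3, 2), (4, 2), (5, 3), (6, 6), (7, 6), (8, 6), (9, 6), (10, 3), (11, 2), (12, 2), (13, 3), (14, 6), (15, 6), (16, 6), (17, 6), (18, 3), (19, 2), (20, 2), (21, 3), (22, 6), (23, 6), (24, 6), (25, 6), (26, 3), (27, 2), (28, 2), (29, 3), (30, 6), (31, 6)]
Holes: [(0, 6), (1, 6), (2, 3), (3, 2), (4, 2), (5, 3), (6, 6), (7, 6), (8, 6), (9, 6), (10, 3), (11, 2), (12, 2), (13, 3), (14, 6), (15, 6), (16, 6), (17, 6), (18, 3), (19, 2), (20, 2), (21, 3), (22, 6), (23, 6), (24, 6), (25, 6), (26, 3), (27, 2), (28, 2), (29, 3), (30, 6), (31, 6)]

Answer: yes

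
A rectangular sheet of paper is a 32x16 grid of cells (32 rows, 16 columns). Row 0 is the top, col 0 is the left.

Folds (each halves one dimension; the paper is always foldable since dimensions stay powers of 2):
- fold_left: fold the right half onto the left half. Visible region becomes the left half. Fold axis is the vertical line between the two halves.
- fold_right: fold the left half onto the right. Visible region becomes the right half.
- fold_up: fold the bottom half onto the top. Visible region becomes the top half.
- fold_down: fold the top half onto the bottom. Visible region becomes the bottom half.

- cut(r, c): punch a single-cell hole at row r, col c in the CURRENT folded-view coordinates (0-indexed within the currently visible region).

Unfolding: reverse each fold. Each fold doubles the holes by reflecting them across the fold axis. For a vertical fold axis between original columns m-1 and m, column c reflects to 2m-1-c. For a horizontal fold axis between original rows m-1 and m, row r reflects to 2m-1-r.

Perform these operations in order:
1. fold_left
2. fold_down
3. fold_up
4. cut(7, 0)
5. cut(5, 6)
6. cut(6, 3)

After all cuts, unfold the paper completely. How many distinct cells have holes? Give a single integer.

Op 1 fold_left: fold axis v@8; visible region now rows[0,32) x cols[0,8) = 32x8
Op 2 fold_down: fold axis h@16; visible region now rows[16,32) x cols[0,8) = 16x8
Op 3 fold_up: fold axis h@24; visible region now rows[16,24) x cols[0,8) = 8x8
Op 4 cut(7, 0): punch at orig (23,0); cuts so far [(23, 0)]; region rows[16,24) x cols[0,8) = 8x8
Op 5 cut(5, 6): punch at orig (21,6); cuts so far [(21, 6), (23, 0)]; region rows[16,24) x cols[0,8) = 8x8
Op 6 cut(6, 3): punch at orig (22,3); cuts so far [(21, 6), (22, 3), (23, 0)]; region rows[16,24) x cols[0,8) = 8x8
Unfold 1 (reflect across h@24): 6 holes -> [(21, 6), (22, 3), (23, 0), (24, 0), (25, 3), (26, 6)]
Unfold 2 (reflect across h@16): 12 holes -> [(5, 6), (6, 3), (7, 0), (8, 0), (9, 3), (10, 6), (21, 6), (22, 3), (23, 0), (24, 0), (25, 3), (26, 6)]
Unfold 3 (reflect across v@8): 24 holes -> [(5, 6), (5, 9), (6, 3), (6, 12), (7, 0), (7, 15), (8, 0), (8, 15), (9, 3), (9, 12), (10, 6), (10, 9), (21, 6), (21, 9), (22, 3), (22, 12), (23, 0), (23, 15), (24, 0), (24, 15), (25, 3), (25, 12), (26, 6), (26, 9)]

Answer: 24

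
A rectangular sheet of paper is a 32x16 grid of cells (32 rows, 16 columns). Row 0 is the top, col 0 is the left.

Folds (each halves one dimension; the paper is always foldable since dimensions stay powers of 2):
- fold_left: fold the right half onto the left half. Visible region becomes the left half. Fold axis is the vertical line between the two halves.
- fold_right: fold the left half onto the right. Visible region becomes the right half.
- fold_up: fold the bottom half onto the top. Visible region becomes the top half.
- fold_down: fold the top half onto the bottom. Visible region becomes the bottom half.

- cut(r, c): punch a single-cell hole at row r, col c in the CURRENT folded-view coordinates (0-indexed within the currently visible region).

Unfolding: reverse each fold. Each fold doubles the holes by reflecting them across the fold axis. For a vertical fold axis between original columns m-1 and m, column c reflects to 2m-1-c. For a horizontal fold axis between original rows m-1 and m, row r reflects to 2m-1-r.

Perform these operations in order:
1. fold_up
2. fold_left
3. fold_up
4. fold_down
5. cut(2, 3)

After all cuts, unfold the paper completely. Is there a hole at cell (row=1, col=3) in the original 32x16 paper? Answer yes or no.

Answer: yes

Derivation:
Op 1 fold_up: fold axis h@16; visible region now rows[0,16) x cols[0,16) = 16x16
Op 2 fold_left: fold axis v@8; visible region now rows[0,16) x cols[0,8) = 16x8
Op 3 fold_up: fold axis h@8; visible region now rows[0,8) x cols[0,8) = 8x8
Op 4 fold_down: fold axis h@4; visible region now rows[4,8) x cols[0,8) = 4x8
Op 5 cut(2, 3): punch at orig (6,3); cuts so far [(6, 3)]; region rows[4,8) x cols[0,8) = 4x8
Unfold 1 (reflect across h@4): 2 holes -> [(1, 3), (6, 3)]
Unfold 2 (reflect across h@8): 4 holes -> [(1, 3), (6, 3), (9, 3), (14, 3)]
Unfold 3 (reflect across v@8): 8 holes -> [(1, 3), (1, 12), (6, 3), (6, 12), (9, 3), (9, 12), (14, 3), (14, 12)]
Unfold 4 (reflect across h@16): 16 holes -> [(1, 3), (1, 12), (6, 3), (6, 12), (9, 3), (9, 12), (14, 3), (14, 12), (17, 3), (17, 12), (22, 3), (22, 12), (25, 3), (25, 12), (30, 3), (30, 12)]
Holes: [(1, 3), (1, 12), (6, 3), (6, 12), (9, 3), (9, 12), (14, 3), (14, 12), (17, 3), (17, 12), (22, 3), (22, 12), (25, 3), (25, 12), (30, 3), (30, 12)]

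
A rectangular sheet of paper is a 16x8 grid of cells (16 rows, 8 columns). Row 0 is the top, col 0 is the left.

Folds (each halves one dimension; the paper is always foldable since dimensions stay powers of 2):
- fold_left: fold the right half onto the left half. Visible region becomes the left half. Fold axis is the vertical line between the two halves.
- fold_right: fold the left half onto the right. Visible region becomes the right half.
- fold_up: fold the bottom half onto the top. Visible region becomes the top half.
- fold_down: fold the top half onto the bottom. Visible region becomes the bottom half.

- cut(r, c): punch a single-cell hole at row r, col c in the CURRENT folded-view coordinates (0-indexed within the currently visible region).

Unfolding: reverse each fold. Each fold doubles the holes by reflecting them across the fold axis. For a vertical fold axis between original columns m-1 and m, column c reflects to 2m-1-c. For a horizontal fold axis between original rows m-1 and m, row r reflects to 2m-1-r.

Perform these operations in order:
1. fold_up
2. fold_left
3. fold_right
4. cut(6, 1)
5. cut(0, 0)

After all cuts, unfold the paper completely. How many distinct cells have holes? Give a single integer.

Op 1 fold_up: fold axis h@8; visible region now rows[0,8) x cols[0,8) = 8x8
Op 2 fold_left: fold axis v@4; visible region now rows[0,8) x cols[0,4) = 8x4
Op 3 fold_right: fold axis v@2; visible region now rows[0,8) x cols[2,4) = 8x2
Op 4 cut(6, 1): punch at orig (6,3); cuts so far [(6, 3)]; region rows[0,8) x cols[2,4) = 8x2
Op 5 cut(0, 0): punch at orig (0,2); cuts so far [(0, 2), (6, 3)]; region rows[0,8) x cols[2,4) = 8x2
Unfold 1 (reflect across v@2): 4 holes -> [(0, 1), (0, 2), (6, 0), (6, 3)]
Unfold 2 (reflect across v@4): 8 holes -> [(0, 1), (0, 2), (0, 5), (0, 6), (6, 0), (6, 3), (6, 4), (6, 7)]
Unfold 3 (reflect across h@8): 16 holes -> [(0, 1), (0, 2), (0, 5), (0, 6), (6, 0), (6, 3), (6, 4), (6, 7), (9, 0), (9, 3), (9, 4), (9, 7), (15, 1), (15, 2), (15, 5), (15, 6)]

Answer: 16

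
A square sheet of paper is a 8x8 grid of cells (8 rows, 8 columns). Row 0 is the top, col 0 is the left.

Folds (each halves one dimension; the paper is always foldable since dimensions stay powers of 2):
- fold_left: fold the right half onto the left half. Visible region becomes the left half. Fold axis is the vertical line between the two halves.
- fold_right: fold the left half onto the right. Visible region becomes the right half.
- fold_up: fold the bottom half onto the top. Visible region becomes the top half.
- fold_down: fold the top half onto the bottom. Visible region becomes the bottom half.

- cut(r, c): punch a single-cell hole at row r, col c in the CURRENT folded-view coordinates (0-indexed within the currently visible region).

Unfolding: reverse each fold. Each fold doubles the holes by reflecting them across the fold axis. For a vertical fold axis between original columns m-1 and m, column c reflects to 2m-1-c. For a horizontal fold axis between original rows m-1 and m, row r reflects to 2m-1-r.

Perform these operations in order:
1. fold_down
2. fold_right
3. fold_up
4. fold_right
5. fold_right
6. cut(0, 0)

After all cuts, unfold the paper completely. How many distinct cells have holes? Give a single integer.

Answer: 32

Derivation:
Op 1 fold_down: fold axis h@4; visible region now rows[4,8) x cols[0,8) = 4x8
Op 2 fold_right: fold axis v@4; visible region now rows[4,8) x cols[4,8) = 4x4
Op 3 fold_up: fold axis h@6; visible region now rows[4,6) x cols[4,8) = 2x4
Op 4 fold_right: fold axis v@6; visible region now rows[4,6) x cols[6,8) = 2x2
Op 5 fold_right: fold axis v@7; visible region now rows[4,6) x cols[7,8) = 2x1
Op 6 cut(0, 0): punch at orig (4,7); cuts so far [(4, 7)]; region rows[4,6) x cols[7,8) = 2x1
Unfold 1 (reflect across v@7): 2 holes -> [(4, 6), (4, 7)]
Unfold 2 (reflect across v@6): 4 holes -> [(4, 4), (4, 5), (4, 6), (4, 7)]
Unfold 3 (reflect across h@6): 8 holes -> [(4, 4), (4, 5), (4, 6), (4, 7), (7, 4), (7, 5), (7, 6), (7, 7)]
Unfold 4 (reflect across v@4): 16 holes -> [(4, 0), (4, 1), (4, 2), (4, 3), (4, 4), (4, 5), (4, 6), (4, 7), (7, 0), (7, 1), (7, 2), (7, 3), (7, 4), (7, 5), (7, 6), (7, 7)]
Unfold 5 (reflect across h@4): 32 holes -> [(0, 0), (0, 1), (0, 2), (0, 3), (0, 4), (0, 5), (0, 6), (0, 7), (3, 0), (3, 1), (3, 2), (3, 3), (3, 4), (3, 5), (3, 6), (3, 7), (4, 0), (4, 1), (4, 2), (4, 3), (4, 4), (4, 5), (4, 6), (4, 7), (7, 0), (7, 1), (7, 2), (7, 3), (7, 4), (7, 5), (7, 6), (7, 7)]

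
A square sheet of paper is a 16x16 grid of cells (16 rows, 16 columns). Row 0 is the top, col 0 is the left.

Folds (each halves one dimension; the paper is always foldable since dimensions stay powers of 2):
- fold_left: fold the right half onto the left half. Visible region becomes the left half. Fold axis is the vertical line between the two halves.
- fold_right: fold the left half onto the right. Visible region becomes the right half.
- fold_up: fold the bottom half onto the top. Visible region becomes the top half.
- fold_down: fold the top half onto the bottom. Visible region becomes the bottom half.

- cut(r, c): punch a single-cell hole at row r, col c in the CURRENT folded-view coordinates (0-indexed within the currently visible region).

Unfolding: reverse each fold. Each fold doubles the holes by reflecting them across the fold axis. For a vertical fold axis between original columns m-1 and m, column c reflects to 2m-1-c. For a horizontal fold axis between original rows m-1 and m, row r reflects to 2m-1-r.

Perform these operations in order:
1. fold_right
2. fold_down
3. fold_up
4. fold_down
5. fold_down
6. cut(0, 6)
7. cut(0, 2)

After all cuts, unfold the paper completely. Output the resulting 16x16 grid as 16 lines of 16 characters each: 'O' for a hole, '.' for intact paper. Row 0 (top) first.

Answer: .O...O....O...O.
.O...O....O...O.
.O...O....O...O.
.O...O....O...O.
.O...O....O...O.
.O...O....O...O.
.O...O....O...O.
.O...O....O...O.
.O...O....O...O.
.O...O....O...O.
.O...O....O...O.
.O...O....O...O.
.O...O....O...O.
.O...O....O...O.
.O...O....O...O.
.O...O....O...O.

Derivation:
Op 1 fold_right: fold axis v@8; visible region now rows[0,16) x cols[8,16) = 16x8
Op 2 fold_down: fold axis h@8; visible region now rows[8,16) x cols[8,16) = 8x8
Op 3 fold_up: fold axis h@12; visible region now rows[8,12) x cols[8,16) = 4x8
Op 4 fold_down: fold axis h@10; visible region now rows[10,12) x cols[8,16) = 2x8
Op 5 fold_down: fold axis h@11; visible region now rows[11,12) x cols[8,16) = 1x8
Op 6 cut(0, 6): punch at orig (11,14); cuts so far [(11, 14)]; region rows[11,12) x cols[8,16) = 1x8
Op 7 cut(0, 2): punch at orig (11,10); cuts so far [(11, 10), (11, 14)]; region rows[11,12) x cols[8,16) = 1x8
Unfold 1 (reflect across h@11): 4 holes -> [(10, 10), (10, 14), (11, 10), (11, 14)]
Unfold 2 (reflect across h@10): 8 holes -> [(8, 10), (8, 14), (9, 10), (9, 14), (10, 10), (10, 14), (11, 10), (11, 14)]
Unfold 3 (reflect across h@12): 16 holes -> [(8, 10), (8, 14), (9, 10), (9, 14), (10, 10), (10, 14), (11, 10), (11, 14), (12, 10), (12, 14), (13, 10), (13, 14), (14, 10), (14, 14), (15, 10), (15, 14)]
Unfold 4 (reflect across h@8): 32 holes -> [(0, 10), (0, 14), (1, 10), (1, 14), (2, 10), (2, 14), (3, 10), (3, 14), (4, 10), (4, 14), (5, 10), (5, 14), (6, 10), (6, 14), (7, 10), (7, 14), (8, 10), (8, 14), (9, 10), (9, 14), (10, 10), (10, 14), (11, 10), (11, 14), (12, 10), (12, 14), (13, 10), (13, 14), (14, 10), (14, 14), (15, 10), (15, 14)]
Unfold 5 (reflect across v@8): 64 holes -> [(0, 1), (0, 5), (0, 10), (0, 14), (1, 1), (1, 5), (1, 10), (1, 14), (2, 1), (2, 5), (2, 10), (2, 14), (3, 1), (3, 5), (3, 10), (3, 14), (4, 1), (4, 5), (4, 10), (4, 14), (5, 1), (5, 5), (5, 10), (5, 14), (6, 1), (6, 5), (6, 10), (6, 14), (7, 1), (7, 5), (7, 10), (7, 14), (8, 1), (8, 5), (8, 10), (8, 14), (9, 1), (9, 5), (9, 10), (9, 14), (10, 1), (10, 5), (10, 10), (10, 14), (11, 1), (11, 5), (11, 10), (11, 14), (12, 1), (12, 5), (12, 10), (12, 14), (13, 1), (13, 5), (13, 10), (13, 14), (14, 1), (14, 5), (14, 10), (14, 14), (15, 1), (15, 5), (15, 10), (15, 14)]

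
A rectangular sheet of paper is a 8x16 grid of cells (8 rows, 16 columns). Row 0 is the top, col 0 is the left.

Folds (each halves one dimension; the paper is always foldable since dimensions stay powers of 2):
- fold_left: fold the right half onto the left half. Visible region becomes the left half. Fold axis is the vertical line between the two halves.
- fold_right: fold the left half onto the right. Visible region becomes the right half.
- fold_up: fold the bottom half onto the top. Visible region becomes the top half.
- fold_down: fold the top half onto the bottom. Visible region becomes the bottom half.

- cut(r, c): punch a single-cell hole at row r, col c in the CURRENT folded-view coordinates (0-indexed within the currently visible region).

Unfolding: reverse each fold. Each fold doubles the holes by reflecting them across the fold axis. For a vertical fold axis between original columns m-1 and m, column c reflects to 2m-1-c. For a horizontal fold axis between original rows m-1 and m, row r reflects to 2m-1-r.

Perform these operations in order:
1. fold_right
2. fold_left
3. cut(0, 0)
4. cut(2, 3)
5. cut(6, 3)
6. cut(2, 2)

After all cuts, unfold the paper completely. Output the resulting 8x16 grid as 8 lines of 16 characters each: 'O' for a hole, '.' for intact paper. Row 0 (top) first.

Op 1 fold_right: fold axis v@8; visible region now rows[0,8) x cols[8,16) = 8x8
Op 2 fold_left: fold axis v@12; visible region now rows[0,8) x cols[8,12) = 8x4
Op 3 cut(0, 0): punch at orig (0,8); cuts so far [(0, 8)]; region rows[0,8) x cols[8,12) = 8x4
Op 4 cut(2, 3): punch at orig (2,11); cuts so far [(0, 8), (2, 11)]; region rows[0,8) x cols[8,12) = 8x4
Op 5 cut(6, 3): punch at orig (6,11); cuts so far [(0, 8), (2, 11), (6, 11)]; region rows[0,8) x cols[8,12) = 8x4
Op 6 cut(2, 2): punch at orig (2,10); cuts so far [(0, 8), (2, 10), (2, 11), (6, 11)]; region rows[0,8) x cols[8,12) = 8x4
Unfold 1 (reflect across v@12): 8 holes -> [(0, 8), (0, 15), (2, 10), (2, 11), (2, 12), (2, 13), (6, 11), (6, 12)]
Unfold 2 (reflect across v@8): 16 holes -> [(0, 0), (0, 7), (0, 8), (0, 15), (2, 2), (2, 3), (2, 4), (2, 5), (2, 10), (2, 11), (2, 12), (2, 13), (6, 3), (6, 4), (6, 11), (6, 12)]

Answer: O......OO......O
................
..OOOO....OOOO..
................
................
................
...OO......OO...
................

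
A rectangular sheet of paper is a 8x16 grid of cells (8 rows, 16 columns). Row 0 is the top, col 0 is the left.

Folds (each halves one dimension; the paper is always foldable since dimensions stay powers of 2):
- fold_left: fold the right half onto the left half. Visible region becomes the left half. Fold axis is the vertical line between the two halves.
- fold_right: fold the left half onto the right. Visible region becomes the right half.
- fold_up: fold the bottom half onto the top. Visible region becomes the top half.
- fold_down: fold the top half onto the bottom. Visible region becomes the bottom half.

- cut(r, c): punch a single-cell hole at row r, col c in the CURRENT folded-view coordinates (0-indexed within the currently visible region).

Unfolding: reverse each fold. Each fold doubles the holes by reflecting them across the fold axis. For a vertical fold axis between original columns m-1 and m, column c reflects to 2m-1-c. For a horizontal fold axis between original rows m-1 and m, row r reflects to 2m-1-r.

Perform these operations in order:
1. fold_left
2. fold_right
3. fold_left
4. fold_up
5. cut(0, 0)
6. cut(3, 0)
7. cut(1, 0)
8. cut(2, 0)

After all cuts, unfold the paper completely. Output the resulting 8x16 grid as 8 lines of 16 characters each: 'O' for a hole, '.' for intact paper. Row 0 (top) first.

Answer: O..OO..OO..OO..O
O..OO..OO..OO..O
O..OO..OO..OO..O
O..OO..OO..OO..O
O..OO..OO..OO..O
O..OO..OO..OO..O
O..OO..OO..OO..O
O..OO..OO..OO..O

Derivation:
Op 1 fold_left: fold axis v@8; visible region now rows[0,8) x cols[0,8) = 8x8
Op 2 fold_right: fold axis v@4; visible region now rows[0,8) x cols[4,8) = 8x4
Op 3 fold_left: fold axis v@6; visible region now rows[0,8) x cols[4,6) = 8x2
Op 4 fold_up: fold axis h@4; visible region now rows[0,4) x cols[4,6) = 4x2
Op 5 cut(0, 0): punch at orig (0,4); cuts so far [(0, 4)]; region rows[0,4) x cols[4,6) = 4x2
Op 6 cut(3, 0): punch at orig (3,4); cuts so far [(0, 4), (3, 4)]; region rows[0,4) x cols[4,6) = 4x2
Op 7 cut(1, 0): punch at orig (1,4); cuts so far [(0, 4), (1, 4), (3, 4)]; region rows[0,4) x cols[4,6) = 4x2
Op 8 cut(2, 0): punch at orig (2,4); cuts so far [(0, 4), (1, 4), (2, 4), (3, 4)]; region rows[0,4) x cols[4,6) = 4x2
Unfold 1 (reflect across h@4): 8 holes -> [(0, 4), (1, 4), (2, 4), (3, 4), (4, 4), (5, 4), (6, 4), (7, 4)]
Unfold 2 (reflect across v@6): 16 holes -> [(0, 4), (0, 7), (1, 4), (1, 7), (2, 4), (2, 7), (3, 4), (3, 7), (4, 4), (4, 7), (5, 4), (5, 7), (6, 4), (6, 7), (7, 4), (7, 7)]
Unfold 3 (reflect across v@4): 32 holes -> [(0, 0), (0, 3), (0, 4), (0, 7), (1, 0), (1, 3), (1, 4), (1, 7), (2, 0), (2, 3), (2, 4), (2, 7), (3, 0), (3, 3), (3, 4), (3, 7), (4, 0), (4, 3), (4, 4), (4, 7), (5, 0), (5, 3), (5, 4), (5, 7), (6, 0), (6, 3), (6, 4), (6, 7), (7, 0), (7, 3), (7, 4), (7, 7)]
Unfold 4 (reflect across v@8): 64 holes -> [(0, 0), (0, 3), (0, 4), (0, 7), (0, 8), (0, 11), (0, 12), (0, 15), (1, 0), (1, 3), (1, 4), (1, 7), (1, 8), (1, 11), (1, 12), (1, 15), (2, 0), (2, 3), (2, 4), (2, 7), (2, 8), (2, 11), (2, 12), (2, 15), (3, 0), (3, 3), (3, 4), (3, 7), (3, 8), (3, 11), (3, 12), (3, 15), (4, 0), (4, 3), (4, 4), (4, 7), (4, 8), (4, 11), (4, 12), (4, 15), (5, 0), (5, 3), (5, 4), (5, 7), (5, 8), (5, 11), (5, 12), (5, 15), (6, 0), (6, 3), (6, 4), (6, 7), (6, 8), (6, 11), (6, 12), (6, 15), (7, 0), (7, 3), (7, 4), (7, 7), (7, 8), (7, 11), (7, 12), (7, 15)]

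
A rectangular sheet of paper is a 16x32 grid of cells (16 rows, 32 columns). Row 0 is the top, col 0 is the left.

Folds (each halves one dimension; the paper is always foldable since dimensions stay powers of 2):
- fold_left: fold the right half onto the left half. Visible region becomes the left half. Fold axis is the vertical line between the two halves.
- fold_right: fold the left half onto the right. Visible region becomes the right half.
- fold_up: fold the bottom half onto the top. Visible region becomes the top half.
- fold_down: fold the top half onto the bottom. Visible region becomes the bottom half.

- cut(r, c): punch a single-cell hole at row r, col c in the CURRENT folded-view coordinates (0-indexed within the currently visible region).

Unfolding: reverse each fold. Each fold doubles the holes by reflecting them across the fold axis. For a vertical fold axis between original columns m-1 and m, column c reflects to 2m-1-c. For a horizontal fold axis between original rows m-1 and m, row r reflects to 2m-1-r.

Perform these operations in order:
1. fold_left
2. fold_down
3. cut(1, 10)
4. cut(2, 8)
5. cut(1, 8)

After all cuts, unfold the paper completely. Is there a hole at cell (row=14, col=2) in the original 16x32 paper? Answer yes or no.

Answer: no

Derivation:
Op 1 fold_left: fold axis v@16; visible region now rows[0,16) x cols[0,16) = 16x16
Op 2 fold_down: fold axis h@8; visible region now rows[8,16) x cols[0,16) = 8x16
Op 3 cut(1, 10): punch at orig (9,10); cuts so far [(9, 10)]; region rows[8,16) x cols[0,16) = 8x16
Op 4 cut(2, 8): punch at orig (10,8); cuts so far [(9, 10), (10, 8)]; region rows[8,16) x cols[0,16) = 8x16
Op 5 cut(1, 8): punch at orig (9,8); cuts so far [(9, 8), (9, 10), (10, 8)]; region rows[8,16) x cols[0,16) = 8x16
Unfold 1 (reflect across h@8): 6 holes -> [(5, 8), (6, 8), (6, 10), (9, 8), (9, 10), (10, 8)]
Unfold 2 (reflect across v@16): 12 holes -> [(5, 8), (5, 23), (6, 8), (6, 10), (6, 21), (6, 23), (9, 8), (9, 10), (9, 21), (9, 23), (10, 8), (10, 23)]
Holes: [(5, 8), (5, 23), (6, 8), (6, 10), (6, 21), (6, 23), (9, 8), (9, 10), (9, 21), (9, 23), (10, 8), (10, 23)]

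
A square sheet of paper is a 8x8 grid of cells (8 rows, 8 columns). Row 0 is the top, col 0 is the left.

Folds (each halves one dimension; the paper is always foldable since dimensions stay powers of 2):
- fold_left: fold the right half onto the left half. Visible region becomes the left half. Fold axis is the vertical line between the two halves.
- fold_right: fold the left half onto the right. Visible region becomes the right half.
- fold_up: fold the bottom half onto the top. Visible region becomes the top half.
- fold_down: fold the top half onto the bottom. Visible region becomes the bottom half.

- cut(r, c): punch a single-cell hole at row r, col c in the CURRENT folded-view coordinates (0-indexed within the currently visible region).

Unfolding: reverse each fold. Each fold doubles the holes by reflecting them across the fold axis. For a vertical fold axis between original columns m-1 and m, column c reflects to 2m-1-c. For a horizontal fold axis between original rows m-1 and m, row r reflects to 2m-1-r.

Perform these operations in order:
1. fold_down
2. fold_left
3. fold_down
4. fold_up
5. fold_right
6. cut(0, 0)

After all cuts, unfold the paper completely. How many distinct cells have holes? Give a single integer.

Answer: 32

Derivation:
Op 1 fold_down: fold axis h@4; visible region now rows[4,8) x cols[0,8) = 4x8
Op 2 fold_left: fold axis v@4; visible region now rows[4,8) x cols[0,4) = 4x4
Op 3 fold_down: fold axis h@6; visible region now rows[6,8) x cols[0,4) = 2x4
Op 4 fold_up: fold axis h@7; visible region now rows[6,7) x cols[0,4) = 1x4
Op 5 fold_right: fold axis v@2; visible region now rows[6,7) x cols[2,4) = 1x2
Op 6 cut(0, 0): punch at orig (6,2); cuts so far [(6, 2)]; region rows[6,7) x cols[2,4) = 1x2
Unfold 1 (reflect across v@2): 2 holes -> [(6, 1), (6, 2)]
Unfold 2 (reflect across h@7): 4 holes -> [(6, 1), (6, 2), (7, 1), (7, 2)]
Unfold 3 (reflect across h@6): 8 holes -> [(4, 1), (4, 2), (5, 1), (5, 2), (6, 1), (6, 2), (7, 1), (7, 2)]
Unfold 4 (reflect across v@4): 16 holes -> [(4, 1), (4, 2), (4, 5), (4, 6), (5, 1), (5, 2), (5, 5), (5, 6), (6, 1), (6, 2), (6, 5), (6, 6), (7, 1), (7, 2), (7, 5), (7, 6)]
Unfold 5 (reflect across h@4): 32 holes -> [(0, 1), (0, 2), (0, 5), (0, 6), (1, 1), (1, 2), (1, 5), (1, 6), (2, 1), (2, 2), (2, 5), (2, 6), (3, 1), (3, 2), (3, 5), (3, 6), (4, 1), (4, 2), (4, 5), (4, 6), (5, 1), (5, 2), (5, 5), (5, 6), (6, 1), (6, 2), (6, 5), (6, 6), (7, 1), (7, 2), (7, 5), (7, 6)]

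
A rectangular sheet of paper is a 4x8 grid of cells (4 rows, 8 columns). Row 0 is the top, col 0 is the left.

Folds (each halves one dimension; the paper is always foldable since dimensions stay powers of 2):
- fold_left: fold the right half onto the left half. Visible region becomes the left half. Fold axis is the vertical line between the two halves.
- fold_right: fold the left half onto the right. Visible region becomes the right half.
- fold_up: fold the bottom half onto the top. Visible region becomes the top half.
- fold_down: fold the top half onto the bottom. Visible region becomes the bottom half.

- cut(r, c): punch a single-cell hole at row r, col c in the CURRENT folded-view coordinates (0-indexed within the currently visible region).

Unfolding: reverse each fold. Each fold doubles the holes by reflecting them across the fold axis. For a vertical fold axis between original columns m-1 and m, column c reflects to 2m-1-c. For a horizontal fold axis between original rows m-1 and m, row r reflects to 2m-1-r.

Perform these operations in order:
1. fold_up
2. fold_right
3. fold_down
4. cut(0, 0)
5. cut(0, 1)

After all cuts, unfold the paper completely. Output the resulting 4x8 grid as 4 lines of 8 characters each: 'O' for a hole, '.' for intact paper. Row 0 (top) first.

Op 1 fold_up: fold axis h@2; visible region now rows[0,2) x cols[0,8) = 2x8
Op 2 fold_right: fold axis v@4; visible region now rows[0,2) x cols[4,8) = 2x4
Op 3 fold_down: fold axis h@1; visible region now rows[1,2) x cols[4,8) = 1x4
Op 4 cut(0, 0): punch at orig (1,4); cuts so far [(1, 4)]; region rows[1,2) x cols[4,8) = 1x4
Op 5 cut(0, 1): punch at orig (1,5); cuts so far [(1, 4), (1, 5)]; region rows[1,2) x cols[4,8) = 1x4
Unfold 1 (reflect across h@1): 4 holes -> [(0, 4), (0, 5), (1, 4), (1, 5)]
Unfold 2 (reflect across v@4): 8 holes -> [(0, 2), (0, 3), (0, 4), (0, 5), (1, 2), (1, 3), (1, 4), (1, 5)]
Unfold 3 (reflect across h@2): 16 holes -> [(0, 2), (0, 3), (0, 4), (0, 5), (1, 2), (1, 3), (1, 4), (1, 5), (2, 2), (2, 3), (2, 4), (2, 5), (3, 2), (3, 3), (3, 4), (3, 5)]

Answer: ..OOOO..
..OOOO..
..OOOO..
..OOOO..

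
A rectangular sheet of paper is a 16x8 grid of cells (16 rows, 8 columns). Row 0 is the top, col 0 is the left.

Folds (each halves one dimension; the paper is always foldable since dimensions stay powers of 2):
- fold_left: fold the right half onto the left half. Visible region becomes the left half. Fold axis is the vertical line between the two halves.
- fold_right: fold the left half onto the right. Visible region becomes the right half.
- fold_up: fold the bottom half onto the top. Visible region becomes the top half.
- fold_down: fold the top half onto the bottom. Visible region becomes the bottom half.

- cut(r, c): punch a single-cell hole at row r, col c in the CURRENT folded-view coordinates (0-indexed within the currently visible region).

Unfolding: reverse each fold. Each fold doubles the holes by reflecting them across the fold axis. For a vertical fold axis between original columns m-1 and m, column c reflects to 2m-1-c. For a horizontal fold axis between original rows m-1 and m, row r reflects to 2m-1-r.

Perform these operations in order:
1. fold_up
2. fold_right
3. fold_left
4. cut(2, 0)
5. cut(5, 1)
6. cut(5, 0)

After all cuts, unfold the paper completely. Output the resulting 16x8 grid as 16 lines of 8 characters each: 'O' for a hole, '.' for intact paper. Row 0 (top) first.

Op 1 fold_up: fold axis h@8; visible region now rows[0,8) x cols[0,8) = 8x8
Op 2 fold_right: fold axis v@4; visible region now rows[0,8) x cols[4,8) = 8x4
Op 3 fold_left: fold axis v@6; visible region now rows[0,8) x cols[4,6) = 8x2
Op 4 cut(2, 0): punch at orig (2,4); cuts so far [(2, 4)]; region rows[0,8) x cols[4,6) = 8x2
Op 5 cut(5, 1): punch at orig (5,5); cuts so far [(2, 4), (5, 5)]; region rows[0,8) x cols[4,6) = 8x2
Op 6 cut(5, 0): punch at orig (5,4); cuts so far [(2, 4), (5, 4), (5, 5)]; region rows[0,8) x cols[4,6) = 8x2
Unfold 1 (reflect across v@6): 6 holes -> [(2, 4), (2, 7), (5, 4), (5, 5), (5, 6), (5, 7)]
Unfold 2 (reflect across v@4): 12 holes -> [(2, 0), (2, 3), (2, 4), (2, 7), (5, 0), (5, 1), (5, 2), (5, 3), (5, 4), (5, 5), (5, 6), (5, 7)]
Unfold 3 (reflect across h@8): 24 holes -> [(2, 0), (2, 3), (2, 4), (2, 7), (5, 0), (5, 1), (5, 2), (5, 3), (5, 4), (5, 5), (5, 6), (5, 7), (10, 0), (10, 1), (10, 2), (10, 3), (10, 4), (10, 5), (10, 6), (10, 7), (13, 0), (13, 3), (13, 4), (13, 7)]

Answer: ........
........
O..OO..O
........
........
OOOOOOOO
........
........
........
........
OOOOOOOO
........
........
O..OO..O
........
........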